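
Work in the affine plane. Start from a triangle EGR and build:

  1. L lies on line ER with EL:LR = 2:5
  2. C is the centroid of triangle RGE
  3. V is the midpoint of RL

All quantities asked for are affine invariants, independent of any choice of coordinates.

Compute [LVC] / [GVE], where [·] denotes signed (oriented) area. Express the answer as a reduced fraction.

Work in coordinates with E = (0, 0), G = (1, 0), R = (0, 1).
1. L lies on line ER with EL:LR = 2:5 ⇒ L = (0, 2/7)
2. C is the centroid of triangle RGE ⇒ C = (1/3, 1/3)
3. V is the midpoint of RL ⇒ V = (0, 9/14)
2·[LVC] = -5/42, 2·[GVE] = 9/14
[LVC]:[GVE] = -5/42:9/14 = -5/27

[LVC]:[GVE] = -5/27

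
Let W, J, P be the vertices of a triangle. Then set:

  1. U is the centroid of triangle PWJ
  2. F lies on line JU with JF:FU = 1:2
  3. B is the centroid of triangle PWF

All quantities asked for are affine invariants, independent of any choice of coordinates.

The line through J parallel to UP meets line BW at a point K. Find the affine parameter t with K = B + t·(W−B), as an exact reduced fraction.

t = -5/4

Assign W = (0, 0), J = (1, 0), P = (0, 1) — the answer is frame-independent, so this choice is without loss of generality.
1. U is the centroid of triangle PWJ ⇒ U = (1/3, 1/3)
2. F lies on line JU with JF:FU = 1:2 ⇒ F = (7/9, 1/9)
3. B is the centroid of triangle PWF ⇒ B = (7/27, 10/27)
through J parallel to UP: direction (-1/3, 2/3); meets BW at K = (7/12, 5/6)
K = B + t·(W−B) with t = -5/4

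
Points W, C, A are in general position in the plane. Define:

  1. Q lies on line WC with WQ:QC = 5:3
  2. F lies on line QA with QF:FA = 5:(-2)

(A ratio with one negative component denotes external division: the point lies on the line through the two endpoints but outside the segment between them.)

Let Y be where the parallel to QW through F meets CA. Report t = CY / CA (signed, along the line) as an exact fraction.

Set W = (0, 0), C = (1, 0), A = (0, 1); any affine frame gives the same invariant.
1. Q lies on line WC with WQ:QC = 5:3 ⇒ Q = (5/8, 0)
2. F lies on line QA with QF:FA = 5:(-2) ⇒ F = (-5/12, 5/3)
through F parallel to QW: direction (-5/8, 0); meets CA at Y = (-2/3, 5/3)
Y = C + t·(A−C) with t = 5/3

t = 5/3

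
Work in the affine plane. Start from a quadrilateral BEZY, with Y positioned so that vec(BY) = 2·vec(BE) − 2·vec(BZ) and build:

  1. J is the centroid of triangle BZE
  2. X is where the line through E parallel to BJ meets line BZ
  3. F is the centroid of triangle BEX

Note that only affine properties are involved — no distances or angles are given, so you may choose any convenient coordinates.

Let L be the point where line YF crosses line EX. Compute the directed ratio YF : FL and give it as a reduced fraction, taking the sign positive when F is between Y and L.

YF:FL = -10

Set B = (0, 0), E = (1, 0), Z = (0, 1), Y = (2, -2); any affine frame gives the same invariant.
1. J is the centroid of triangle BZE ⇒ J = (1/3, 1/3)
2. X is where the line through E parallel to BJ meets line BZ ⇒ X = (0, -1)
3. F is the centroid of triangle BEX ⇒ F = (1/3, -1/3)
line YF meets EX at L = (1/2, -1/2)
F = Y + t·(L−Y) with t = 10/9, so YF:FL = 10/9:-1/9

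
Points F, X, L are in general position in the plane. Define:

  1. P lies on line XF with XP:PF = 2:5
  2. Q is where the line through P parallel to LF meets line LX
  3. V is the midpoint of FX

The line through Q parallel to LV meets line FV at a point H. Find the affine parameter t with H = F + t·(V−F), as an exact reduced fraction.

Work in coordinates with F = (0, 0), X = (1, 0), L = (0, 1).
1. P lies on line XF with XP:PF = 2:5 ⇒ P = (5/7, 0)
2. Q is where the line through P parallel to LF meets line LX ⇒ Q = (5/7, 2/7)
3. V is the midpoint of FX ⇒ V = (1/2, 0)
through Q parallel to LV: direction (1/2, -1); meets FV at H = (6/7, 0)
H = F + t·(V−F) with t = 12/7

t = 12/7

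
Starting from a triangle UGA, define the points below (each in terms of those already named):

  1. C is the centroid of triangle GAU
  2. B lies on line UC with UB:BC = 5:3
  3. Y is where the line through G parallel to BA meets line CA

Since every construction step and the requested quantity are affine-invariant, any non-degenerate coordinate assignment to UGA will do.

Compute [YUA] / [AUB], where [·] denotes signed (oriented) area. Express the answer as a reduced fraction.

Assign U = (0, 0), G = (1, 0), A = (0, 1) — the answer is frame-independent, so this choice is without loss of generality.
1. C is the centroid of triangle GAU ⇒ C = (1/3, 1/3)
2. B lies on line UC with UB:BC = 5:3 ⇒ B = (5/24, 5/24)
3. Y is where the line through G parallel to BA meets line CA ⇒ Y = (14/9, -19/9)
2·[YUA] = -14/9, 2·[AUB] = 5/24
[YUA]:[AUB] = -14/9:5/24 = -112/15

[YUA]:[AUB] = -112/15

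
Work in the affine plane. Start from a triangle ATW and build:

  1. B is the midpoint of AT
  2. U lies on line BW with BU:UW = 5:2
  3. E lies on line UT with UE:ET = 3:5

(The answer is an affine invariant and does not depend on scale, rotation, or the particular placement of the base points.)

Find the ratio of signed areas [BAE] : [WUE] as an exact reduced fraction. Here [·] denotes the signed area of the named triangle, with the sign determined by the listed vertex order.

[BAE]:[WUE] = -25/6

Work in coordinates with A = (0, 0), T = (1, 0), W = (0, 1).
1. B is the midpoint of AT ⇒ B = (1/2, 0)
2. U lies on line BW with BU:UW = 5:2 ⇒ U = (1/7, 5/7)
3. E lies on line UT with UE:ET = 3:5 ⇒ E = (13/28, 25/56)
2·[BAE] = -25/112, 2·[WUE] = 3/56
[BAE]:[WUE] = -25/112:3/56 = -25/6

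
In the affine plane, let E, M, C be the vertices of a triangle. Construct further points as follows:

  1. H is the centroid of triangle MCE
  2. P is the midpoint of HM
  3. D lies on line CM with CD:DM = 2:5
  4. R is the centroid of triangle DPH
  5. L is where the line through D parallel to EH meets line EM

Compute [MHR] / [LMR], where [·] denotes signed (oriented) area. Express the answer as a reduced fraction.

[MHR]:[LMR] = -7/51

Work in coordinates with E = (0, 0), M = (1, 0), C = (0, 1).
1. H is the centroid of triangle MCE ⇒ H = (1/3, 1/3)
2. P is the midpoint of HM ⇒ P = (2/3, 1/6)
3. D lies on line CM with CD:DM = 2:5 ⇒ D = (2/7, 5/7)
4. R is the centroid of triangle DPH ⇒ R = (3/7, 17/42)
5. L is where the line through D parallel to EH meets line EM ⇒ L = (-3/7, 0)
2·[MHR] = -5/63, 2·[LMR] = 85/147
[MHR]:[LMR] = -5/63:85/147 = -7/51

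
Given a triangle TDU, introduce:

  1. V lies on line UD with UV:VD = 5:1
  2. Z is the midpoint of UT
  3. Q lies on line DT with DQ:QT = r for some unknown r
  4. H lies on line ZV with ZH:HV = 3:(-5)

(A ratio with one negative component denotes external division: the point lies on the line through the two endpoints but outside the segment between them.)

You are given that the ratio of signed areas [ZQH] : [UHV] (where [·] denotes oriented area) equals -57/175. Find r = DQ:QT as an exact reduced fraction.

r = 3/4

Assign T = (0, 0), D = (1, 0), U = (0, 1) — the answer is frame-independent, so this choice is without loss of generality.
1. V lies on line UD with UV:VD = 5:1 ⇒ V = (5/6, 1/6)
2. Z is the midpoint of UT ⇒ Z = (0, 1/2)
3. With DQ:QT = r, write λ = r/(r+1) so Q = D + λ·(T−D); Q is affine-linear in λ
4. H lies on line ZV with ZH:HV = 3:(-5) ⇒ H = (-5/4, 1)
Every point depending on Q is an affine combination of Q and λ-independent points, so each such coordinate is linear in λ; the λ² term in each signed area is a multiple of (T−D)×(T−D) = 0, so 2·[ZQH] and 2·[UHV] are each linear in λ. Evaluating at λ=0 and λ=1:
  2·[ZQH] = -1/2·λ − 1/8,   2·[UHV] = 25/24
So [ZQH]:[UHV] = (-1/2·λ − 1/8) / (25/24). Setting this equal to -57/175:
  -1/2·λ − 1/8 = -57/175·(25/24)  ⇒  λ = 3/7
Then r = λ/(1−λ) = (3/7)/(4/7) = 3/4. Check: with r = 3/4, Q = (4/7, 0) and [ZQH]:[UHV] = -57/175 as required.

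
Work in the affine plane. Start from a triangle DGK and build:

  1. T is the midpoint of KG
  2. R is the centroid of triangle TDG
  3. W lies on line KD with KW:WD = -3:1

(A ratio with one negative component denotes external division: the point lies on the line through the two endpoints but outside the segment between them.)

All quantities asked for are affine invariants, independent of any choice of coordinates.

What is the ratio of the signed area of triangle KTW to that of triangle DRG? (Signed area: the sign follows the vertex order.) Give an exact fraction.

Set D = (0, 0), G = (1, 0), K = (0, 1); any affine frame gives the same invariant.
1. T is the midpoint of KG ⇒ T = (1/2, 1/2)
2. R is the centroid of triangle TDG ⇒ R = (1/2, 1/6)
3. W lies on line KD with KW:WD = -3:1 ⇒ W = (0, -1/2)
2·[KTW] = -3/4, 2·[DRG] = -1/6
[KTW]:[DRG] = -3/4:-1/6 = 9/2

[KTW]:[DRG] = 9/2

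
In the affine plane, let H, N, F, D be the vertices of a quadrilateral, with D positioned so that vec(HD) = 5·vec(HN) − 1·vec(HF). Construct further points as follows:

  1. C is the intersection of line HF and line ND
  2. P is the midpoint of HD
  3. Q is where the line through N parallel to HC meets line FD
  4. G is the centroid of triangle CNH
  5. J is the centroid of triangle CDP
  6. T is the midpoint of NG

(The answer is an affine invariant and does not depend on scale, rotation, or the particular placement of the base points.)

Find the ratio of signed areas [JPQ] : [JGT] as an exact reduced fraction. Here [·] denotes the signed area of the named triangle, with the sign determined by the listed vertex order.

Set H = (0, 0), N = (1, 0), F = (0, 1), D = (5, -1); any affine frame gives the same invariant.
1. C is the intersection of line HF and line ND ⇒ C = (0, 1/4)
2. P is the midpoint of HD ⇒ P = (5/2, -1/2)
3. Q is where the line through N parallel to HC meets line FD ⇒ Q = (1, 3/5)
4. G is the centroid of triangle CNH ⇒ G = (1/3, 1/12)
5. J is the centroid of triangle CDP ⇒ J = (5/2, -5/12)
6. T is the midpoint of NG ⇒ T = (2/3, 1/24)
2·[JPQ] = -1/8, 2·[JGT] = -11/144
[JPQ]:[JGT] = -1/8:-11/144 = 18/11

[JPQ]:[JGT] = 18/11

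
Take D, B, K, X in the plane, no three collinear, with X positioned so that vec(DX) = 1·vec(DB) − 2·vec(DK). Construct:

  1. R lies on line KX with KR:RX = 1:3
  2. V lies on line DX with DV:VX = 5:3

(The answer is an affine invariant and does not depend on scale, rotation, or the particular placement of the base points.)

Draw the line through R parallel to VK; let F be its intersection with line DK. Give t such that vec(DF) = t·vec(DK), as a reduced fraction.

t = 23/20

Choose coordinates D = (0, 0), B = (1, 0), K = (0, 1), X = (1, -2).
1. R lies on line KX with KR:RX = 1:3 ⇒ R = (1/4, 1/4)
2. V lies on line DX with DV:VX = 5:3 ⇒ V = (5/8, -5/4)
through R parallel to VK: direction (-5/8, 9/4); meets DK at F = (0, 23/20)
F = D + t·(K−D) with t = 23/20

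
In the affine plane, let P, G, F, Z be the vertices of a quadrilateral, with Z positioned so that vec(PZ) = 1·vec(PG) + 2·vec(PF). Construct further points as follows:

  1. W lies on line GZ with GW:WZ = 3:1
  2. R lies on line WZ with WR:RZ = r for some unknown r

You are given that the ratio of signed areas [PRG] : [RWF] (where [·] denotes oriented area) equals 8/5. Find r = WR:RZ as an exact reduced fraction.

r = -5/4

Assign P = (0, 0), G = (1, 0), F = (0, 1), Z = (1, 2) — the answer is frame-independent, so this choice is without loss of generality.
1. W lies on line GZ with GW:WZ = 3:1 ⇒ W = (1, 3/2)
2. With WR:RZ = r, write λ = r/(r+1) so R = W + λ·(Z−W); R is affine-linear in λ
Every point depending on R is an affine combination of R and λ-independent points, so each such coordinate is linear in λ; the λ² term in each signed area is a multiple of (Z−W)×(Z−W) = 0, so 2·[PRG] and 2·[RWF] are each linear in λ. Evaluating at λ=0 and λ=1:
  2·[PRG] = -1/2·λ − 3/2,   2·[RWF] = -1/2·λ
So [PRG]:[RWF] = (-1/2·λ − 3/2) / (-1/2·λ). Setting this equal to 8/5:
  -1/2·λ − 3/2 = 8/5·(-1/2·λ)  ⇒  λ = 5
Then r = λ/(1−λ) = (5)/(-4) = -5/4. Check: with r = -5/4, R = (1, 4) and [PRG]:[RWF] = 8/5 as required.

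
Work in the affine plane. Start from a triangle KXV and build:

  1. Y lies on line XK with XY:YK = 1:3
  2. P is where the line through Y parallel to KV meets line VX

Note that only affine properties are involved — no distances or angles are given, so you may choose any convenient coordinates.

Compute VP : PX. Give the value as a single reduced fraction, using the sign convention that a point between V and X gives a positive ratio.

Choose coordinates K = (0, 0), X = (1, 0), V = (0, 1).
1. Y lies on line XK with XY:YK = 1:3 ⇒ Y = (3/4, 0)
2. P is where the line through Y parallel to KV meets line VX ⇒ P = (3/4, 1/4)
P = V + t·(X−V) with t = 3/4, so VP:PX = t:(1−t) = 3/4:1/4

VP:PX = 3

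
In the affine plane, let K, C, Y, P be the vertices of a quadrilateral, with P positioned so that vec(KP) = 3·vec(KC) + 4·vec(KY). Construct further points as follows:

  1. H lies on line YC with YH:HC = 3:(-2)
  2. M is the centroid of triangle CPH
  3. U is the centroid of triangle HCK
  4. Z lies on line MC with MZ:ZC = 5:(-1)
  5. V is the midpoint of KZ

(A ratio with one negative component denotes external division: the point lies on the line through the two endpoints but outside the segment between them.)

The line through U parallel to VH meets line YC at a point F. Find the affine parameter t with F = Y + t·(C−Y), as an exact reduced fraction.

t = 68/27

Assign K = (0, 0), C = (1, 0), Y = (0, 1), P = (3, 4) — the answer is frame-independent, so this choice is without loss of generality.
1. H lies on line YC with YH:HC = 3:(-2) ⇒ H = (3, -2)
2. M is the centroid of triangle CPH ⇒ M = (7/3, 2/3)
3. U is the centroid of triangle HCK ⇒ U = (4/3, -2/3)
4. Z lies on line MC with MZ:ZC = 5:(-1) ⇒ Z = (2/3, -1/6)
5. V is the midpoint of KZ ⇒ V = (1/3, -1/12)
through U parallel to VH: direction (8/3, -23/12); meets YC at F = (68/27, -41/27)
F = Y + t·(C−Y) with t = 68/27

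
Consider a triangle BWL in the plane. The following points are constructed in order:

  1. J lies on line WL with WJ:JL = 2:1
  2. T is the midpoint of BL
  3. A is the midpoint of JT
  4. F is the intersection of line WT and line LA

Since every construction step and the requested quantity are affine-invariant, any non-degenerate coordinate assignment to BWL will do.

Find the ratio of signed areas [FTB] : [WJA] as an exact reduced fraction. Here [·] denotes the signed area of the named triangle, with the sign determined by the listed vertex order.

Work in coordinates with B = (0, 0), W = (1, 0), L = (0, 1).
1. J lies on line WL with WJ:JL = 2:1 ⇒ J = (1/3, 2/3)
2. T is the midpoint of BL ⇒ T = (0, 1/2)
3. A is the midpoint of JT ⇒ A = (1/6, 7/12)
4. F is the intersection of line WT and line LA ⇒ F = (1/4, 3/8)
2·[FTB] = 1/8, 2·[WJA] = 1/6
[FTB]:[WJA] = 1/8:1/6 = 3/4

[FTB]:[WJA] = 3/4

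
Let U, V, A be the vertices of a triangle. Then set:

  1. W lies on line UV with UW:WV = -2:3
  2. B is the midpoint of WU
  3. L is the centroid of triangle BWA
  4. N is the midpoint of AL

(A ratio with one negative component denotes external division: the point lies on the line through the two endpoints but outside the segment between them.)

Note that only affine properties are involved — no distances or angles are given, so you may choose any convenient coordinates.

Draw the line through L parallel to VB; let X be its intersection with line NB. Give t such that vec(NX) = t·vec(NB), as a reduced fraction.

Set U = (0, 0), V = (1, 0), A = (0, 1); any affine frame gives the same invariant.
1. W lies on line UV with UW:WV = -2:3 ⇒ W = (-2, 0)
2. B is the midpoint of WU ⇒ B = (-1, 0)
3. L is the centroid of triangle BWA ⇒ L = (-1, 1/3)
4. N is the midpoint of AL ⇒ N = (-1/2, 2/3)
through L parallel to VB: direction (-2, 0); meets NB at X = (-3/4, 1/3)
X = N + t·(B−N) with t = 1/2

t = 1/2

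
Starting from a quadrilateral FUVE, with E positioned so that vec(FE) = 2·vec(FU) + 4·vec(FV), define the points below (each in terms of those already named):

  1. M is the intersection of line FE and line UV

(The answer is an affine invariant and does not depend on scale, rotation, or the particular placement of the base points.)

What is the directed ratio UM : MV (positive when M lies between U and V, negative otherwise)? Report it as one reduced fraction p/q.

UM:MV = 2

Set F = (0, 0), U = (1, 0), V = (0, 1), E = (2, 4); any affine frame gives the same invariant.
1. M is the intersection of line FE and line UV ⇒ M = (1/3, 2/3)
M = U + t·(V−U) with t = 2/3, so UM:MV = t:(1−t) = 2/3:1/3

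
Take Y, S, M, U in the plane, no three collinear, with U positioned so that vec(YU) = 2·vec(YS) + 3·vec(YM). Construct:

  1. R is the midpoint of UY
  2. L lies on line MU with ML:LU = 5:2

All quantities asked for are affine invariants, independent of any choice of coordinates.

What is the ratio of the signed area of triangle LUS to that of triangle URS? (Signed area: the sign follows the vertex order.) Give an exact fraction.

[LUS]:[URS] = -16/21

Set Y = (0, 0), S = (1, 0), M = (0, 1), U = (2, 3); any affine frame gives the same invariant.
1. R is the midpoint of UY ⇒ R = (1, 3/2)
2. L lies on line MU with ML:LU = 5:2 ⇒ L = (10/7, 17/7)
2·[LUS] = -8/7, 2·[URS] = 3/2
[LUS]:[URS] = -8/7:3/2 = -16/21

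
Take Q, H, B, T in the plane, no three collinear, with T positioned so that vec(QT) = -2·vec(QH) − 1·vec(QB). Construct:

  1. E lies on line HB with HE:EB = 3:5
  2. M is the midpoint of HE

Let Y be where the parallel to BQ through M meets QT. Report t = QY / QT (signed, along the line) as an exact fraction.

t = -13/32

Choose coordinates Q = (0, 0), H = (1, 0), B = (0, 1), T = (-2, -1).
1. E lies on line HB with HE:EB = 3:5 ⇒ E = (5/8, 3/8)
2. M is the midpoint of HE ⇒ M = (13/16, 3/16)
through M parallel to BQ: direction (0, -1); meets QT at Y = (13/16, 13/32)
Y = Q + t·(T−Q) with t = -13/32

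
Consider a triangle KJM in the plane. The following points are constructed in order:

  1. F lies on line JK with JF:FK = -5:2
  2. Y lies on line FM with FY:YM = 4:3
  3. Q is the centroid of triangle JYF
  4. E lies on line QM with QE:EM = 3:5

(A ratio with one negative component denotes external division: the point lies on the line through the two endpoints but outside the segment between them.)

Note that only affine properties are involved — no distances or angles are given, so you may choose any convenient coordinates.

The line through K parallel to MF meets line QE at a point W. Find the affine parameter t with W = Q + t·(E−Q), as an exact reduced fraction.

t = -8/15

Choose coordinates K = (0, 0), J = (1, 0), M = (0, 1).
1. F lies on line JK with JF:FK = -5:2 ⇒ F = (-2/3, 0)
2. Y lies on line FM with FY:YM = 4:3 ⇒ Y = (-2/7, 4/7)
3. Q is the centroid of triangle JYF ⇒ Q = (1/63, 4/21)
4. E lies on line QM with QE:EM = 3:5 ⇒ E = (5/504, 83/168)
through K parallel to MF: direction (-2/3, -1); meets QE at W = (2/105, 1/35)
W = Q + t·(E−Q) with t = -8/15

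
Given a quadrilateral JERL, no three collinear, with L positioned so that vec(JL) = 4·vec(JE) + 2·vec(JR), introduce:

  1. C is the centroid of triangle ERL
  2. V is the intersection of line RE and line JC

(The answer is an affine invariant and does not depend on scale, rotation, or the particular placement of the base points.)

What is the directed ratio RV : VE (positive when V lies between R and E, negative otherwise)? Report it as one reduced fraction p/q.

RV:VE = 5/3

Assign J = (0, 0), E = (1, 0), R = (0, 1), L = (4, 2) — the answer is frame-independent, so this choice is without loss of generality.
1. C is the centroid of triangle ERL ⇒ C = (5/3, 1)
2. V is the intersection of line RE and line JC ⇒ V = (5/8, 3/8)
V = R + t·(E−R) with t = 5/8, so RV:VE = t:(1−t) = 5/8:3/8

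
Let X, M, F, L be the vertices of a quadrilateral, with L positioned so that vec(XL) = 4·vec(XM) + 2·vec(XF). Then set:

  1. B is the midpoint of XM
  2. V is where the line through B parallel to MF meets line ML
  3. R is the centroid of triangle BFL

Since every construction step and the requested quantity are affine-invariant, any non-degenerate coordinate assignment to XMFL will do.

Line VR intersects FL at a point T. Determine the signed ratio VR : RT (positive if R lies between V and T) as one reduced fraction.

Set X = (0, 0), M = (1, 0), F = (0, 1), L = (4, 2); any affine frame gives the same invariant.
1. B is the midpoint of XM ⇒ B = (1/2, 0)
2. V is where the line through B parallel to MF meets line ML ⇒ V = (7/10, -1/5)
3. R is the centroid of triangle BFL ⇒ R = (3/2, 1)
line VR meets FL at T = (9/5, 29/20)
R = V + t·(T−V) with t = 8/11, so VR:RT = 8/11:3/11

VR:RT = 8/3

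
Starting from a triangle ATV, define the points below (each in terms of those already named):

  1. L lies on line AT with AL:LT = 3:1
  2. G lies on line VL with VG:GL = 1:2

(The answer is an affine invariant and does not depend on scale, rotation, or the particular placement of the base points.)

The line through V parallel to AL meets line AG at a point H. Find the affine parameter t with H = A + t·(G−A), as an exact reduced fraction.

Work in coordinates with A = (0, 0), T = (1, 0), V = (0, 1).
1. L lies on line AT with AL:LT = 3:1 ⇒ L = (3/4, 0)
2. G lies on line VL with VG:GL = 1:2 ⇒ G = (1/4, 2/3)
through V parallel to AL: direction (3/4, 0); meets AG at H = (3/8, 1)
H = A + t·(G−A) with t = 3/2

t = 3/2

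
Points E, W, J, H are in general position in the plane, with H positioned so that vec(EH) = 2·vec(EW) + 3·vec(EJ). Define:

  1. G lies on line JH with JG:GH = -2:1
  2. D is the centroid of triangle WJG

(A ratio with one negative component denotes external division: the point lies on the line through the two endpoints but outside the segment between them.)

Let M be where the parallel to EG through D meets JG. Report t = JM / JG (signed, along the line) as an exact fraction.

Work in coordinates with E = (0, 0), W = (1, 0), J = (0, 1), H = (2, 3).
1. G lies on line JH with JG:GH = -2:1 ⇒ G = (4, 5)
2. D is the centroid of triangle WJG ⇒ D = (5/3, 2)
through D parallel to EG: direction (4, 5); meets JG at M = (13/3, 16/3)
M = J + t·(G−J) with t = 13/12

t = 13/12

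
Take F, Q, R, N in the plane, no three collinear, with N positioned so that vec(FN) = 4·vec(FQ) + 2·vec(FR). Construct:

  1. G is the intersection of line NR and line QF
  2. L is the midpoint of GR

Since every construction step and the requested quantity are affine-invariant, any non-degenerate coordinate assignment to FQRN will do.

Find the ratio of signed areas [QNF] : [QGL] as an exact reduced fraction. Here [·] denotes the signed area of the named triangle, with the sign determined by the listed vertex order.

[QNF]:[QGL] = -4/5

Set F = (0, 0), Q = (1, 0), R = (0, 1), N = (4, 2); any affine frame gives the same invariant.
1. G is the intersection of line NR and line QF ⇒ G = (-4, 0)
2. L is the midpoint of GR ⇒ L = (-2, 1/2)
2·[QNF] = 2, 2·[QGL] = -5/2
[QNF]:[QGL] = 2:-5/2 = -4/5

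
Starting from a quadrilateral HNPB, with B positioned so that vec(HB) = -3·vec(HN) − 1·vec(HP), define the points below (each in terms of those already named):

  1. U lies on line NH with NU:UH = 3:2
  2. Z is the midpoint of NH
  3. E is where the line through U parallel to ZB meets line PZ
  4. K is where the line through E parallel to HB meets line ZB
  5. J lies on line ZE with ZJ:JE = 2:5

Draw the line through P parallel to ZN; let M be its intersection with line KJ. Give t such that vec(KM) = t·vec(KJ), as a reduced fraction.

Assign H = (0, 0), N = (1, 0), P = (0, 1), B = (-3, -1) — the answer is frame-independent, so this choice is without loss of generality.
1. U lies on line NH with NU:UH = 3:2 ⇒ U = (2/5, 0)
2. Z is the midpoint of NH ⇒ Z = (1/2, 0)
3. E is where the line through U parallel to ZB meets line PZ ⇒ E = (39/80, 1/40)
4. K is where the line through E parallel to HB meets line ZB ⇒ K = (-9/80, -7/40)
5. J lies on line ZE with ZJ:JE = 2:5 ⇒ J = (139/280, 1/140)
through P parallel to ZN: direction (1/2, 0); meets KJ at M = (973/255, 1)
M = K + t·(J−K) with t = 329/51

t = 329/51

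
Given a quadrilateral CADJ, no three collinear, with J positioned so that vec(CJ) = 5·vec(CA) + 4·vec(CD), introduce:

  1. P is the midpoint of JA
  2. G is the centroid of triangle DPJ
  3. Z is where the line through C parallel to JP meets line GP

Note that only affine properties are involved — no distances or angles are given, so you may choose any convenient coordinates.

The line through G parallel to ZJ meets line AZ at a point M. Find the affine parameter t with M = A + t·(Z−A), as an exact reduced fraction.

t = 5/6

Work in coordinates with C = (0, 0), A = (1, 0), D = (0, 1), J = (5, 4).
1. P is the midpoint of JA ⇒ P = (3, 2)
2. G is the centroid of triangle DPJ ⇒ G = (8/3, 7/3)
3. Z is where the line through C parallel to JP meets line GP ⇒ Z = (5/2, 5/2)
through G parallel to ZJ: direction (5/2, 3/2); meets AZ at M = (9/4, 25/12)
M = A + t·(Z−A) with t = 5/6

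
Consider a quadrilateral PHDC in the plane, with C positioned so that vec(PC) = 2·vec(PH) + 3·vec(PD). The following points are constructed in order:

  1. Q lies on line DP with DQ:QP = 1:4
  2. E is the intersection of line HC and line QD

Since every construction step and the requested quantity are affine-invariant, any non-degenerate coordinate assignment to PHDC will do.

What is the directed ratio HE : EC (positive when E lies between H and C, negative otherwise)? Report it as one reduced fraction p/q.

Set P = (0, 0), H = (1, 0), D = (0, 1), C = (2, 3); any affine frame gives the same invariant.
1. Q lies on line DP with DQ:QP = 1:4 ⇒ Q = (0, 4/5)
2. E is the intersection of line HC and line QD ⇒ E = (0, -3)
E = H + t·(C−H) with t = -1, so HE:EC = t:(1−t) = -1:2

HE:EC = -1/2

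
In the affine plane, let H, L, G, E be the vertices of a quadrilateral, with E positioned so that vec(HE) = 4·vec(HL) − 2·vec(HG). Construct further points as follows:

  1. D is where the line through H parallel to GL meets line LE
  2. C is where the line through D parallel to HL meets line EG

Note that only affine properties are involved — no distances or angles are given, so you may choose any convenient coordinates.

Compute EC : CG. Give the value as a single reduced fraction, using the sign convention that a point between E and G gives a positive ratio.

Set H = (0, 0), L = (1, 0), G = (0, 1), E = (4, -2); any affine frame gives the same invariant.
1. D is where the line through H parallel to GL meets line LE ⇒ D = (-2, 2)
2. C is where the line through D parallel to HL meets line EG ⇒ C = (-4/3, 2)
C = E + t·(G−E) with t = 4/3, so EC:CG = t:(1−t) = 4/3:-1/3

EC:CG = -4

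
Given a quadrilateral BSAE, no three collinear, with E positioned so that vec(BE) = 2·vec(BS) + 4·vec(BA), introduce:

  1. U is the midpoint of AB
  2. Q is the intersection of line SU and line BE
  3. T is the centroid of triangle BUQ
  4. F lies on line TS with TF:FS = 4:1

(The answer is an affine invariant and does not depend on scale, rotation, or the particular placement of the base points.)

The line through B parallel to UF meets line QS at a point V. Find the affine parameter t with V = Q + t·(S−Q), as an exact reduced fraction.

t = -31/2

Assign B = (0, 0), S = (1, 0), A = (0, 1), E = (2, 4) — the answer is frame-independent, so this choice is without loss of generality.
1. U is the midpoint of AB ⇒ U = (0, 1/2)
2. Q is the intersection of line SU and line BE ⇒ Q = (1/5, 2/5)
3. T is the centroid of triangle BUQ ⇒ T = (1/15, 3/10)
4. F lies on line TS with TF:FS = 4:1 ⇒ F = (61/75, 3/50)
through B parallel to UF: direction (61/75, -11/25); meets QS at V = (-61/5, 33/5)
V = Q + t·(S−Q) with t = -31/2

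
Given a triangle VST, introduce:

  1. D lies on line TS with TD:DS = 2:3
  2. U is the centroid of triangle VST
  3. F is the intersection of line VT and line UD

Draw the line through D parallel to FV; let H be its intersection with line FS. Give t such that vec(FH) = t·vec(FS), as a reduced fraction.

t = 2/5

Set V = (0, 0), S = (1, 0), T = (0, 1); any affine frame gives the same invariant.
1. D lies on line TS with TD:DS = 2:3 ⇒ D = (2/5, 3/5)
2. U is the centroid of triangle VST ⇒ U = (1/3, 1/3)
3. F is the intersection of line VT and line UD ⇒ F = (0, -1)
through D parallel to FV: direction (0, 1); meets FS at H = (2/5, -3/5)
H = F + t·(S−F) with t = 2/5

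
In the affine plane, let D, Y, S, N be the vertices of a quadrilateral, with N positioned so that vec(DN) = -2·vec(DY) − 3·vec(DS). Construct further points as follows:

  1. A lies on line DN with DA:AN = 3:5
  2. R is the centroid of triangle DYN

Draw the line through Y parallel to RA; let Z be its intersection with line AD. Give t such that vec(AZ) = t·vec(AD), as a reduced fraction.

Choose coordinates D = (0, 0), Y = (1, 0), S = (0, 1), N = (-2, -3).
1. A lies on line DN with DA:AN = 3:5 ⇒ A = (-3/4, -9/8)
2. R is the centroid of triangle DYN ⇒ R = (-1/3, -1)
through Y parallel to RA: direction (-5/12, -1/8); meets AD at Z = (-1/4, -3/8)
Z = A + t·(D−A) with t = 2/3

t = 2/3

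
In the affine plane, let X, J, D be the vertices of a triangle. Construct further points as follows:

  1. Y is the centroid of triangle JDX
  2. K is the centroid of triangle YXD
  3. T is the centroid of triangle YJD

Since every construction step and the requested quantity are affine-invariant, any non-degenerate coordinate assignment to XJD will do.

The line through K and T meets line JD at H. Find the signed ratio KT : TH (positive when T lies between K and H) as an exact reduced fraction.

Choose coordinates X = (0, 0), J = (1, 0), D = (0, 1).
1. Y is the centroid of triangle JDX ⇒ Y = (1/3, 1/3)
2. K is the centroid of triangle YXD ⇒ K = (1/9, 4/9)
3. T is the centroid of triangle YJD ⇒ T = (4/9, 4/9)
line KT meets JD at H = (5/9, 4/9)
T = K + t·(H−K) with t = 3/4, so KT:TH = 3/4:1/4

KT:TH = 3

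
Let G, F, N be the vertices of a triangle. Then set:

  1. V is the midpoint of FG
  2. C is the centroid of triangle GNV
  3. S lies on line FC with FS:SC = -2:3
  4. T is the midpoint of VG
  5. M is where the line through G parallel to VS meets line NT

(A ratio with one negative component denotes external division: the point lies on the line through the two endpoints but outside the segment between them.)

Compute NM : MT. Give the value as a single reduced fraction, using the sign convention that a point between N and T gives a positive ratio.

NM:MT = -13

Work in coordinates with G = (0, 0), F = (1, 0), N = (0, 1).
1. V is the midpoint of FG ⇒ V = (1/2, 0)
2. C is the centroid of triangle GNV ⇒ C = (1/6, 1/3)
3. S lies on line FC with FS:SC = -2:3 ⇒ S = (8/3, -2/3)
4. T is the midpoint of VG ⇒ T = (1/4, 0)
5. M is where the line through G parallel to VS meets line NT ⇒ M = (13/48, -1/12)
M = N + t·(T−N) with t = 13/12, so NM:MT = t:(1−t) = 13/12:-1/12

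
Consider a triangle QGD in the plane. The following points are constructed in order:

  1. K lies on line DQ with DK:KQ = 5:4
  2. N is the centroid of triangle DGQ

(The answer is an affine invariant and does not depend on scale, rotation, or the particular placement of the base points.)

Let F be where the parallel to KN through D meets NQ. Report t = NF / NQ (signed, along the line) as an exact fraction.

Assign Q = (0, 0), G = (1, 0), D = (0, 1) — the answer is frame-independent, so this choice is without loss of generality.
1. K lies on line DQ with DK:KQ = 5:4 ⇒ K = (0, 4/9)
2. N is the centroid of triangle DGQ ⇒ N = (1/3, 1/3)
through D parallel to KN: direction (1/3, -1/9); meets NQ at F = (3/4, 3/4)
F = N + t·(Q−N) with t = -5/4

t = -5/4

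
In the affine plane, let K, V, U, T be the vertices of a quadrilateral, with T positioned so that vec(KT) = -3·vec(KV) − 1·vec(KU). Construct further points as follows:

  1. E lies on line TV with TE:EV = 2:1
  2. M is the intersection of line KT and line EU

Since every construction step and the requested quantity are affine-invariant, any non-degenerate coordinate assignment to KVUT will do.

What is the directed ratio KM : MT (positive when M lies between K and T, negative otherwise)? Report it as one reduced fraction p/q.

KM:MT = 1/10

Assign K = (0, 0), V = (1, 0), U = (0, 1), T = (-3, -1) — the answer is frame-independent, so this choice is without loss of generality.
1. E lies on line TV with TE:EV = 2:1 ⇒ E = (-1/3, -1/3)
2. M is the intersection of line KT and line EU ⇒ M = (-3/11, -1/11)
M = K + t·(T−K) with t = 1/11, so KM:MT = t:(1−t) = 1/11:10/11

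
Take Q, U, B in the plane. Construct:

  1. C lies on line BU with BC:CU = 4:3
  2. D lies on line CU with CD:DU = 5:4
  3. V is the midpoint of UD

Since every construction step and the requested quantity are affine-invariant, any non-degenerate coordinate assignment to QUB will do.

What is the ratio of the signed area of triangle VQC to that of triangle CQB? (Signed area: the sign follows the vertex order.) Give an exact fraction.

[VQC]:[CQB] = 7/12

Set Q = (0, 0), U = (1, 0), B = (0, 1); any affine frame gives the same invariant.
1. C lies on line BU with BC:CU = 4:3 ⇒ C = (4/7, 3/7)
2. D lies on line CU with CD:DU = 5:4 ⇒ D = (17/21, 4/21)
3. V is the midpoint of UD ⇒ V = (19/21, 2/21)
2·[VQC] = -1/3, 2·[CQB] = -4/7
[VQC]:[CQB] = -1/3:-4/7 = 7/12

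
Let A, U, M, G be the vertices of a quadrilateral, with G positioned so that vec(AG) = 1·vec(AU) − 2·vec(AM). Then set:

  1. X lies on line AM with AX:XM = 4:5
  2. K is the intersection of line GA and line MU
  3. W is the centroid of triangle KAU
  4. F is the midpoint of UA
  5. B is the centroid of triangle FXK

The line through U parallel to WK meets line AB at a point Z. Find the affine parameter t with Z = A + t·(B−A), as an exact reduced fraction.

Assign A = (0, 0), U = (1, 0), M = (0, 1), G = (1, -2) — the answer is frame-independent, so this choice is without loss of generality.
1. X lies on line AM with AX:XM = 4:5 ⇒ X = (0, 4/9)
2. K is the intersection of line GA and line MU ⇒ K = (-1, 2)
3. W is the centroid of triangle KAU ⇒ W = (0, 2/3)
4. F is the midpoint of UA ⇒ F = (1/2, 0)
5. B is the centroid of triangle FXK ⇒ B = (-1/6, 22/27)
through U parallel to WK: direction (-1, 4/3); meets AB at Z = (-3/8, 11/6)
Z = A + t·(B−A) with t = 9/4

t = 9/4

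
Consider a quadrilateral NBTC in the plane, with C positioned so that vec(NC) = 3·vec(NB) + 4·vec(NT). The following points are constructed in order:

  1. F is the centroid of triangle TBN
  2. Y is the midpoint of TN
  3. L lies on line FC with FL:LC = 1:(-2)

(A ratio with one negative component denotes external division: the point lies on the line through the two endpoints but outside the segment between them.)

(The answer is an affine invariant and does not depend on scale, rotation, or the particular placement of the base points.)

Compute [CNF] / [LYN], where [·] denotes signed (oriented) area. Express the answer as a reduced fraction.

Choose coordinates N = (0, 0), B = (1, 0), T = (0, 1), C = (3, 4).
1. F is the centroid of triangle TBN ⇒ F = (1/3, 1/3)
2. Y is the midpoint of TN ⇒ Y = (0, 1/2)
3. L lies on line FC with FL:LC = 1:(-2) ⇒ L = (-7/3, -10/3)
2·[CNF] = 1/3, 2·[LYN] = -7/6
[CNF]:[LYN] = 1/3:-7/6 = -2/7

[CNF]:[LYN] = -2/7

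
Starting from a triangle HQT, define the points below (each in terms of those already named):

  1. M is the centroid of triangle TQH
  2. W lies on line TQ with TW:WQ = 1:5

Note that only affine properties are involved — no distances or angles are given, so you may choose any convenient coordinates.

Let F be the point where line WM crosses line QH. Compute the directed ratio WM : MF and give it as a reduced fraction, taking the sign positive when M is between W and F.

Choose coordinates H = (0, 0), Q = (1, 0), T = (0, 1).
1. M is the centroid of triangle TQH ⇒ M = (1/3, 1/3)
2. W lies on line TQ with TW:WQ = 1:5 ⇒ W = (1/6, 5/6)
line WM meets QH at F = (4/9, 0)
M = W + t·(F−W) with t = 3/5, so WM:MF = 3/5:2/5

WM:MF = 3/2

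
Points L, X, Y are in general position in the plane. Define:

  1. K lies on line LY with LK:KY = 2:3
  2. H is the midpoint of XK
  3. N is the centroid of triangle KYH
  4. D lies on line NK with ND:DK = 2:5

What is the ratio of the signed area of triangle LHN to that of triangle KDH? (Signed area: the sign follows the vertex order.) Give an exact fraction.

Choose coordinates L = (0, 0), X = (1, 0), Y = (0, 1).
1. K lies on line LY with LK:KY = 2:3 ⇒ K = (0, 2/5)
2. H is the midpoint of XK ⇒ H = (1/2, 1/5)
3. N is the centroid of triangle KYH ⇒ N = (1/6, 8/15)
4. D lies on line NK with ND:DK = 2:5 ⇒ D = (5/42, 52/105)
2·[LHN] = 7/30, 2·[KDH] = -1/14
[LHN]:[KDH] = 7/30:-1/14 = -49/15

[LHN]:[KDH] = -49/15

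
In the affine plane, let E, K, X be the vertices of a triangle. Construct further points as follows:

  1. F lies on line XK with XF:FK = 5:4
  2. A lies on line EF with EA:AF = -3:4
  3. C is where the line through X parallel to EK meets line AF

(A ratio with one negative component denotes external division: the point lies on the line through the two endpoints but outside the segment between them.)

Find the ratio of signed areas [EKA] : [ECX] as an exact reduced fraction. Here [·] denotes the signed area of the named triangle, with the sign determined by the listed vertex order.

Assign E = (0, 0), K = (1, 0), X = (0, 1) — the answer is frame-independent, so this choice is without loss of generality.
1. F lies on line XK with XF:FK = 5:4 ⇒ F = (5/9, 4/9)
2. A lies on line EF with EA:AF = -3:4 ⇒ A = (-5/3, -4/3)
3. C is where the line through X parallel to EK meets line AF ⇒ C = (5/4, 1)
2·[EKA] = -4/3, 2·[ECX] = 5/4
[EKA]:[ECX] = -4/3:5/4 = -16/15

[EKA]:[ECX] = -16/15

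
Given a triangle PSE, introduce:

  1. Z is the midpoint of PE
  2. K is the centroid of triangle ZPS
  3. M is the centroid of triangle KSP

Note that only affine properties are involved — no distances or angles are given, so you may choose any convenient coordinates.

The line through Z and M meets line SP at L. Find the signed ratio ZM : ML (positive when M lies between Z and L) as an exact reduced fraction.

ZM:ML = 8

Assign P = (0, 0), S = (1, 0), E = (0, 1) — the answer is frame-independent, so this choice is without loss of generality.
1. Z is the midpoint of PE ⇒ Z = (0, 1/2)
2. K is the centroid of triangle ZPS ⇒ K = (1/3, 1/6)
3. M is the centroid of triangle KSP ⇒ M = (4/9, 1/18)
line ZM meets SP at L = (1/2, 0)
M = Z + t·(L−Z) with t = 8/9, so ZM:ML = 8/9:1/9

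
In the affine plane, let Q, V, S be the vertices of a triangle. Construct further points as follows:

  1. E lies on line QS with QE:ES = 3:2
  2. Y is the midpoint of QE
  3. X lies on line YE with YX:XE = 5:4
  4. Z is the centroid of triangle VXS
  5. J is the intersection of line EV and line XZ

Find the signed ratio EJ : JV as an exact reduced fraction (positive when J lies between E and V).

Assign Q = (0, 0), V = (1, 0), S = (0, 1) — the answer is frame-independent, so this choice is without loss of generality.
1. E lies on line QS with QE:ES = 3:2 ⇒ E = (0, 3/5)
2. Y is the midpoint of QE ⇒ Y = (0, 3/10)
3. X lies on line YE with YX:XE = 5:4 ⇒ X = (0, 7/15)
4. Z is the centroid of triangle VXS ⇒ Z = (1/3, 22/45)
5. J is the intersection of line EV and line XZ ⇒ J = (1/5, 12/25)
J = E + t·(V−E) with t = 1/5, so EJ:JV = t:(1−t) = 1/5:4/5

EJ:JV = 1/4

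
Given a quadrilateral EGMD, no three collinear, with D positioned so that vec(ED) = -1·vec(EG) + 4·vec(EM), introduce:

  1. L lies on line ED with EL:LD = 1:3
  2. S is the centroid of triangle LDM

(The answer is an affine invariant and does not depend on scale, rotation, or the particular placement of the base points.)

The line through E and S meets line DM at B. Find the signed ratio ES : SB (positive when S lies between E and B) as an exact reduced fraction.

ES:SB = 3

Set E = (0, 0), G = (1, 0), M = (0, 1), D = (-1, 4); any affine frame gives the same invariant.
1. L lies on line ED with EL:LD = 1:3 ⇒ L = (-1/4, 1)
2. S is the centroid of triangle LDM ⇒ S = (-5/12, 2)
line ES meets DM at B = (-5/9, 8/3)
S = E + t·(B−E) with t = 3/4, so ES:SB = 3/4:1/4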